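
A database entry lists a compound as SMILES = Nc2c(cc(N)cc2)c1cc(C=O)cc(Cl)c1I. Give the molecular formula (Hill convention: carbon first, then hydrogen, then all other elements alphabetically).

Walk through each heavy atom and fill implicit hydrogens from standard valence (C 4, N 3, O 2, S 2, halogen 1); for lowercase aromatic atoms, an aromatic c carries 1 H when it has two neighbours and 0 H with three, and aromatic n carries 0 H:
  atom 1: N, bond orders sum to 1 (valence 3) → 2 H
  atom 2: aromatic c, 3 neighbours → 0 H
  atom 3: aromatic c, 3 neighbours → 0 H
  atom 4: aromatic c, 2 neighbours → 1 H
  atom 5: aromatic c, 3 neighbours → 0 H
  atom 6: N, bond orders sum to 1 (valence 3) → 2 H
  atom 7: aromatic c, 2 neighbours → 1 H
  atom 8: aromatic c, 2 neighbours → 1 H
  atom 9: aromatic c, 3 neighbours → 0 H
  atom 10: aromatic c, 2 neighbours → 1 H
  atom 11: aromatic c, 3 neighbours → 0 H
  atom 12: C, bond orders sum to 3 (valence 4) → 1 H
  atom 13: O, bond orders sum to 2 (valence 2) → 0 H
  atom 14: aromatic c, 2 neighbours → 1 H
  atom 15: aromatic c, 3 neighbours → 0 H
  atom 16: Cl (halogen, monovalent) → 0 H
  atom 17: aromatic c, 3 neighbours → 0 H
  atom 18: I (halogen, monovalent) → 0 H
Totals → C:13, H:10, Cl:1, I:1, N:2, O:1.

C13H10ClIN2O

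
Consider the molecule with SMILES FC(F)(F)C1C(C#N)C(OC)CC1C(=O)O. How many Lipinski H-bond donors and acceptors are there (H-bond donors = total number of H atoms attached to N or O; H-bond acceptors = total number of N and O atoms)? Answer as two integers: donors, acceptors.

1, 4

Donors: find every N or O and count the H atoms it carries.
  atom 8 (N): bond orders sum to 3 → 0 H
  atom 10 (O): bond orders sum to 2 → 0 H
  atom 15 (O): bond orders sum to 2 → 0 H
  atom 16 (O): bond orders sum to 1 → 1 H
Lipinski HBD = 1.
Acceptors: N atoms = 1, O atoms = 3 → HBA = 4.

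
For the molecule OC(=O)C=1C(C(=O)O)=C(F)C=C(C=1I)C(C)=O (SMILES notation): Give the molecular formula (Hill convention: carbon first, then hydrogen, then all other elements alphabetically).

C10H6FIO5

Walk through each heavy atom and fill implicit hydrogens from standard valence (C 4, N 3, O 2, S 2, halogen 1):
  atom 1: O, bond orders sum to 1 (valence 2) → 1 H
  atom 2: C, bond orders sum to 4 (valence 4) → 0 H
  atom 3: O, bond orders sum to 2 (valence 2) → 0 H
  atom 4: C, bond orders sum to 4 (valence 4) → 0 H
  atom 5: C, bond orders sum to 4 (valence 4) → 0 H
  atom 6: C, bond orders sum to 4 (valence 4) → 0 H
  atom 7: O, bond orders sum to 2 (valence 2) → 0 H
  atom 8: O, bond orders sum to 1 (valence 2) → 1 H
  atom 9: C, bond orders sum to 4 (valence 4) → 0 H
  atom 10: F (halogen, monovalent) → 0 H
  atom 11: C, bond orders sum to 3 (valence 4) → 1 H
  atom 12: C, bond orders sum to 4 (valence 4) → 0 H
  atom 13: C, bond orders sum to 4 (valence 4) → 0 H
  atom 14: I (halogen, monovalent) → 0 H
  atom 15: C, bond orders sum to 4 (valence 4) → 0 H
  atom 16: C, bond orders sum to 1 (valence 4) → 3 H
  atom 17: O, bond orders sum to 2 (valence 2) → 0 H
Totals → C:10, H:6, F:1, I:1, O:5.
In Hill order: C10H6FIO5.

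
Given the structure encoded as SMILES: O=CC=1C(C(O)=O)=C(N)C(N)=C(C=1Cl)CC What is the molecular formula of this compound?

Walk through each heavy atom and fill implicit hydrogens from standard valence (C 4, N 3, O 2, S 2, halogen 1):
  atom 1: O, bond orders sum to 2 (valence 2) → 0 H
  atom 2: C, bond orders sum to 3 (valence 4) → 1 H
  atom 3: C, bond orders sum to 4 (valence 4) → 0 H
  atom 4: C, bond orders sum to 4 (valence 4) → 0 H
  atom 5: C, bond orders sum to 4 (valence 4) → 0 H
  atom 6: O, bond orders sum to 1 (valence 2) → 1 H
  atom 7: O, bond orders sum to 2 (valence 2) → 0 H
  atom 8: C, bond orders sum to 4 (valence 4) → 0 H
  atom 9: N, bond orders sum to 1 (valence 3) → 2 H
  atom 10: C, bond orders sum to 4 (valence 4) → 0 H
  atom 11: N, bond orders sum to 1 (valence 3) → 2 H
  atom 12: C, bond orders sum to 4 (valence 4) → 0 H
  atom 13: C, bond orders sum to 4 (valence 4) → 0 H
  atom 14: Cl (halogen, monovalent) → 0 H
  atom 15: C, bond orders sum to 2 (valence 4) → 2 H
  atom 16: C, bond orders sum to 1 (valence 4) → 3 H
Totals → C:10, H:11, Cl:1, N:2, O:3.
In Hill order: C10H11ClN2O3.

C10H11ClN2O3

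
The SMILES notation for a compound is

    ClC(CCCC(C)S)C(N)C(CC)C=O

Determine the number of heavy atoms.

Every atom symbol written in the SMILES (organic subset) is one heavy atom; implicit H are not written.
Heavy atoms by element → C:11, Cl:1, N:1, O:1, S:1.
Total: 15.

15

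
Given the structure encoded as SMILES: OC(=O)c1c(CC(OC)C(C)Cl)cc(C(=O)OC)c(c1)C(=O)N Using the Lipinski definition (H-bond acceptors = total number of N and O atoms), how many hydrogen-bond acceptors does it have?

7

N atoms: 1; O atoms: 6.
Lipinski HBA = 1 + 6 = 7.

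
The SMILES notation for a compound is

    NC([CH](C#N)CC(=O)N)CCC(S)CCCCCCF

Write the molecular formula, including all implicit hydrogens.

Walk through each heavy atom and fill implicit hydrogens from standard valence (C 4, N 3, O 2, S 2, halogen 1):
  atom 1: N, bond orders sum to 1 (valence 3) → 2 H
  atom 2: C, bond orders sum to 3 (valence 4) → 1 H
  atom 3: C with explicit H count 1
  atom 4: C, bond orders sum to 4 (valence 4) → 0 H
  atom 5: N, bond orders sum to 3 (valence 3) → 0 H
  atom 6: C, bond orders sum to 2 (valence 4) → 2 H
  atom 7: C, bond orders sum to 4 (valence 4) → 0 H
  atom 8: O, bond orders sum to 2 (valence 2) → 0 H
  atom 9: N, bond orders sum to 1 (valence 3) → 2 H
  atom 10: C, bond orders sum to 2 (valence 4) → 2 H
  atom 11: C, bond orders sum to 2 (valence 4) → 2 H
  atom 12: C, bond orders sum to 3 (valence 4) → 1 H
  atom 13: S, bond orders sum to 1 (valence 2) → 1 H
  atom 14: C, bond orders sum to 2 (valence 4) → 2 H
  atom 15: C, bond orders sum to 2 (valence 4) → 2 H
  atom 16: C, bond orders sum to 2 (valence 4) → 2 H
  atom 17: C, bond orders sum to 2 (valence 4) → 2 H
  atom 18: C, bond orders sum to 2 (valence 4) → 2 H
  atom 19: C, bond orders sum to 2 (valence 4) → 2 H
  atom 20: F (halogen, monovalent) → 0 H
Totals → C:14, H:26, F:1, N:3, O:1, S:1.

C14H26FN3OS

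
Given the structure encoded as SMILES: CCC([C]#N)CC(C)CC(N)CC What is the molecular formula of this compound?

C11H22N2

Walk through each heavy atom and fill implicit hydrogens from standard valence (C 4, N 3, O 2, S 2, halogen 1):
  atom 1: C, bond orders sum to 1 (valence 4) → 3 H
  atom 2: C, bond orders sum to 2 (valence 4) → 2 H
  atom 3: C, bond orders sum to 3 (valence 4) → 1 H
  atom 4: C with explicit H count 0
  atom 5: N, bond orders sum to 3 (valence 3) → 0 H
  atom 6: C, bond orders sum to 2 (valence 4) → 2 H
  atom 7: C, bond orders sum to 3 (valence 4) → 1 H
  atom 8: C, bond orders sum to 1 (valence 4) → 3 H
  atom 9: C, bond orders sum to 2 (valence 4) → 2 H
  atom 10: C, bond orders sum to 3 (valence 4) → 1 H
  atom 11: N, bond orders sum to 1 (valence 3) → 2 H
  atom 12: C, bond orders sum to 2 (valence 4) → 2 H
  atom 13: C, bond orders sum to 1 (valence 4) → 3 H
Totals → C:11, H:22, N:2.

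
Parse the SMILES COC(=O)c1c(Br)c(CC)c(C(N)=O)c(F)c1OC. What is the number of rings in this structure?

In SMILES, each pair of matching ring-closure digits denotes one ring-closing bond; the number of such bonds equals the number of independent rings.
Ring-closure bonds here: 1.

1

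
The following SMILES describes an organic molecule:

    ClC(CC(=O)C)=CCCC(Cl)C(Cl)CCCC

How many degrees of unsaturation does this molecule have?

Molecular formula: C13H21Cl3O.
DoU = (2C + 2 + N − H − X) / 2, where X is the halogen count and O/S are ignored.
    = (2·13 + 2 + 0 − 21 − 3) / 2 = 4 / 2 = 2.

2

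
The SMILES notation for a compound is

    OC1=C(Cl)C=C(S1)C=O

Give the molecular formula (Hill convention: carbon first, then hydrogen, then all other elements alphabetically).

Walk through each heavy atom and fill implicit hydrogens from standard valence (C 4, N 3, O 2, S 2, halogen 1):
  atom 1: O, bond orders sum to 1 (valence 2) → 1 H
  atom 2: C, bond orders sum to 4 (valence 4) → 0 H
  atom 3: C, bond orders sum to 4 (valence 4) → 0 H
  atom 4: Cl (halogen, monovalent) → 0 H
  atom 5: C, bond orders sum to 3 (valence 4) → 1 H
  atom 6: C, bond orders sum to 4 (valence 4) → 0 H
  atom 7: S, bond orders sum to 2 (valence 2) → 0 H
  atom 8: C, bond orders sum to 3 (valence 4) → 1 H
  atom 9: O, bond orders sum to 2 (valence 2) → 0 H
Totals → C:5, H:3, Cl:1, O:2, S:1.
In Hill order: C5H3ClO2S.

C5H3ClO2S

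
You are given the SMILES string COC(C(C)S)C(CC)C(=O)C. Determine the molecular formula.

C9H18O2S

Walk through each heavy atom and fill implicit hydrogens from standard valence (C 4, N 3, O 2, S 2, halogen 1):
  atom 1: C, bond orders sum to 1 (valence 4) → 3 H
  atom 2: O, bond orders sum to 2 (valence 2) → 0 H
  atom 3: C, bond orders sum to 3 (valence 4) → 1 H
  atom 4: C, bond orders sum to 3 (valence 4) → 1 H
  atom 5: C, bond orders sum to 1 (valence 4) → 3 H
  atom 6: S, bond orders sum to 1 (valence 2) → 1 H
  atom 7: C, bond orders sum to 3 (valence 4) → 1 H
  atom 8: C, bond orders sum to 2 (valence 4) → 2 H
  atom 9: C, bond orders sum to 1 (valence 4) → 3 H
  atom 10: C, bond orders sum to 4 (valence 4) → 0 H
  atom 11: O, bond orders sum to 2 (valence 2) → 0 H
  atom 12: C, bond orders sum to 1 (valence 4) → 3 H
Totals → C:9, H:18, O:2, S:1.
In Hill order: C9H18O2S.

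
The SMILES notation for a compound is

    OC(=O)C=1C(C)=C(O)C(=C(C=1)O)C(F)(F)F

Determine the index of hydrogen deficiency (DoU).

5

Degree of unsaturation = (number of rings) + (number of π bonds).
Ring closures in the SMILES: 1.
π bonds: 4 double bonds (each 1 DoU) → 4 DoU from unsaturation.
Total DoU = 1 + 4 = 5.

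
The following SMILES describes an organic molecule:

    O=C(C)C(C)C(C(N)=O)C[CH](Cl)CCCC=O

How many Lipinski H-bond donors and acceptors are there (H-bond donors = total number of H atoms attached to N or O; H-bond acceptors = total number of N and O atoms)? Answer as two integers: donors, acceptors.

Donors: find every N or O and count the H atoms it carries.
  atom 1 (O): bond orders sum to 2 → 0 H
  atom 8 (N): bond orders sum to 1 → 2 H
  atom 9 (O): bond orders sum to 2 → 0 H
  atom 17 (O): bond orders sum to 2 → 0 H
Lipinski HBD = 2.
Acceptors: N atoms = 1, O atoms = 3 → HBA = 4.

2, 4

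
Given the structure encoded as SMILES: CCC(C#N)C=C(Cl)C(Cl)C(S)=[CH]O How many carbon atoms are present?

9

Count every carbon token in the SMILES (each C, including those in ring-closure positions and inside branches).
Carbon count: 9.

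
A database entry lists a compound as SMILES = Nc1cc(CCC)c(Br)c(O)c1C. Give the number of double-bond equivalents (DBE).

Molecular formula: C10H14BrNO.
DoU = (2C + 2 + N − H − X) / 2, where X is the halogen count and O/S are ignored.
    = (2·10 + 2 + 1 − 14 − 1) / 2 = 8 / 2 = 4.

4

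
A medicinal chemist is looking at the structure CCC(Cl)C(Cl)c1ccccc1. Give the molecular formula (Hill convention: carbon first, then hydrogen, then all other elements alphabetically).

Walk through each heavy atom and fill implicit hydrogens from standard valence (C 4, N 3, O 2, S 2, halogen 1); for lowercase aromatic atoms, an aromatic c carries 1 H when it has two neighbours and 0 H with three, and aromatic n carries 0 H:
  atom 1: C, bond orders sum to 1 (valence 4) → 3 H
  atom 2: C, bond orders sum to 2 (valence 4) → 2 H
  atom 3: C, bond orders sum to 3 (valence 4) → 1 H
  atom 4: Cl (halogen, monovalent) → 0 H
  atom 5: C, bond orders sum to 3 (valence 4) → 1 H
  atom 6: Cl (halogen, monovalent) → 0 H
  atom 7: aromatic c, 3 neighbours → 0 H
  atom 8: aromatic c, 2 neighbours → 1 H
  atom 9: aromatic c, 2 neighbours → 1 H
  atom 10: aromatic c, 2 neighbours → 1 H
  atom 11: aromatic c, 2 neighbours → 1 H
  atom 12: aromatic c, 2 neighbours → 1 H
Totals → C:10, H:12, Cl:2.
In Hill order: C10H12Cl2.

C10H12Cl2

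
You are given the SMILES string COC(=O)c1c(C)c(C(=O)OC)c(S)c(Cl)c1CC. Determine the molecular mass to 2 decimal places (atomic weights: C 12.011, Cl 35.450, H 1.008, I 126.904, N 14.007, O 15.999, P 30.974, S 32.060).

First, the molecular formula is C13H15ClO4S (counting implicit H from valence).
  C: 13 × 12.011 = 156.143
  Cl: 1 × 35.450 = 35.450
  H: 15 × 1.008 = 15.120
  O: 4 × 15.999 = 63.996
  S: 1 × 32.060 = 32.060
Sum: 13×12.011 + 1×35.450 + 15×1.008 + 4×15.999 + 1×32.060 = 302.769 → 302.77 g/mol.

302.77 g/mol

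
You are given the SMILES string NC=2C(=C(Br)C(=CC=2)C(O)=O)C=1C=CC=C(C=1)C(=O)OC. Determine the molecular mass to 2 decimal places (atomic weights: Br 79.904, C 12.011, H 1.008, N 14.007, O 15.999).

First, the molecular formula is C15H12BrNO4 (counting implicit H from valence).
  Br: 1 × 79.904 = 79.904
  C: 15 × 12.011 = 180.165
  H: 12 × 1.008 = 12.096
  N: 1 × 14.007 = 14.007
  O: 4 × 15.999 = 63.996
Sum: 1×79.904 + 15×12.011 + 12×1.008 + 1×14.007 + 4×15.999 = 350.168 → 350.17 g/mol.

350.17 g/mol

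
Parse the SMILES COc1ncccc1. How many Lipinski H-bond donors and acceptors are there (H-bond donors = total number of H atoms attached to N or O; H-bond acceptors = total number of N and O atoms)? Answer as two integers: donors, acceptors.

Donors: find every N or O and count the H atoms it carries.
  atom 2 (O): bond orders sum to 2 → 0 H
  atom 4 (N): bond orders sum to 3 → 0 H
Lipinski HBD = 0.
Acceptors: N atoms = 1, O atoms = 1 → HBA = 2.

0, 2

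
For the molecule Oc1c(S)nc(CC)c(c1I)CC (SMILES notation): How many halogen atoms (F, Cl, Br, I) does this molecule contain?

1

Halogen atoms appear at heavy-atom position 11 (1×I).
Other groups present: 1 hydroxyl, 1 thiol.
Halogen count: 1.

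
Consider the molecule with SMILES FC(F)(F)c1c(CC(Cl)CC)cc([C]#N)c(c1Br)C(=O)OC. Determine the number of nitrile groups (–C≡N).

1

The nitrile motif appears at heavy-atom position 14 in the SMILES.
Other groups present: 1 ester.
Nitrile count: 1.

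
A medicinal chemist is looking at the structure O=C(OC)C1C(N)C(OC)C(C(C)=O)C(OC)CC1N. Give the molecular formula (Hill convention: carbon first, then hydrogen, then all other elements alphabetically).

C13H24N2O5

Walk through each heavy atom and fill implicit hydrogens from standard valence (C 4, N 3, O 2, S 2, halogen 1):
  atom 1: O, bond orders sum to 2 (valence 2) → 0 H
  atom 2: C, bond orders sum to 4 (valence 4) → 0 H
  atom 3: O, bond orders sum to 2 (valence 2) → 0 H
  atom 4: C, bond orders sum to 1 (valence 4) → 3 H
  atom 5: C, bond orders sum to 3 (valence 4) → 1 H
  atom 6: C, bond orders sum to 3 (valence 4) → 1 H
  atom 7: N, bond orders sum to 1 (valence 3) → 2 H
  atom 8: C, bond orders sum to 3 (valence 4) → 1 H
  atom 9: O, bond orders sum to 2 (valence 2) → 0 H
  atom 10: C, bond orders sum to 1 (valence 4) → 3 H
  atom 11: C, bond orders sum to 3 (valence 4) → 1 H
  atom 12: C, bond orders sum to 4 (valence 4) → 0 H
  atom 13: C, bond orders sum to 1 (valence 4) → 3 H
  atom 14: O, bond orders sum to 2 (valence 2) → 0 H
  atom 15: C, bond orders sum to 3 (valence 4) → 1 H
  atom 16: O, bond orders sum to 2 (valence 2) → 0 H
  atom 17: C, bond orders sum to 1 (valence 4) → 3 H
  atom 18: C, bond orders sum to 2 (valence 4) → 2 H
  atom 19: C, bond orders sum to 3 (valence 4) → 1 H
  atom 20: N, bond orders sum to 1 (valence 3) → 2 H
Totals → C:13, H:24, N:2, O:5.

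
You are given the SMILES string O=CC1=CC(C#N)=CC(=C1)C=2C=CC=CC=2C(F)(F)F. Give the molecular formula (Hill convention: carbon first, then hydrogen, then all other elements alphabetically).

C15H8F3NO

Walk through each heavy atom and fill implicit hydrogens from standard valence (C 4, N 3, O 2, S 2, halogen 1):
  atom 1: O, bond orders sum to 2 (valence 2) → 0 H
  atom 2: C, bond orders sum to 3 (valence 4) → 1 H
  atom 3: C, bond orders sum to 4 (valence 4) → 0 H
  atom 4: C, bond orders sum to 3 (valence 4) → 1 H
  atom 5: C, bond orders sum to 4 (valence 4) → 0 H
  atom 6: C, bond orders sum to 4 (valence 4) → 0 H
  atom 7: N, bond orders sum to 3 (valence 3) → 0 H
  atom 8: C, bond orders sum to 3 (valence 4) → 1 H
  atom 9: C, bond orders sum to 4 (valence 4) → 0 H
  atom 10: C, bond orders sum to 3 (valence 4) → 1 H
  atom 11: C, bond orders sum to 4 (valence 4) → 0 H
  atom 12: C, bond orders sum to 3 (valence 4) → 1 H
  atom 13: C, bond orders sum to 3 (valence 4) → 1 H
  atom 14: C, bond orders sum to 3 (valence 4) → 1 H
  atom 15: C, bond orders sum to 3 (valence 4) → 1 H
  atom 16: C, bond orders sum to 4 (valence 4) → 0 H
  atom 17: C, bond orders sum to 4 (valence 4) → 0 H
  atom 18: F (halogen, monovalent) → 0 H
  atom 19: F (halogen, monovalent) → 0 H
  atom 20: F (halogen, monovalent) → 0 H
Totals → C:15, H:8, F:3, N:1, O:1.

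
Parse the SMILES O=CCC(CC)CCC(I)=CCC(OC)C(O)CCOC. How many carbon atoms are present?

16

Count every carbon token in the SMILES (each C, including those in ring-closure positions and inside branches).
Carbon count: 16.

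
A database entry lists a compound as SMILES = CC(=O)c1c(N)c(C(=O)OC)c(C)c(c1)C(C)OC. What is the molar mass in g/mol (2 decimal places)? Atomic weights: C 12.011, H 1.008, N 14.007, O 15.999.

265.31 g/mol

First, the molecular formula is C14H19NO4 (counting implicit H from valence).
  C: 14 × 12.011 = 168.154
  H: 19 × 1.008 = 19.152
  N: 1 × 14.007 = 14.007
  O: 4 × 15.999 = 63.996
Sum: 14×12.011 + 19×1.008 + 1×14.007 + 4×15.999 = 265.309 → 265.31 g/mol.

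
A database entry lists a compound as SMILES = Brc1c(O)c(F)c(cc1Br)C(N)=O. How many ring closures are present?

In SMILES, each pair of matching ring-closure digits denotes one ring-closing bond; the number of such bonds equals the number of independent rings.
Ring-closure bonds here: 1.

1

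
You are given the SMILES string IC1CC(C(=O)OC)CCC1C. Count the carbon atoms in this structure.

Count every carbon token in the SMILES (each C, including those in ring-closure positions and inside branches).
Carbon count: 9.

9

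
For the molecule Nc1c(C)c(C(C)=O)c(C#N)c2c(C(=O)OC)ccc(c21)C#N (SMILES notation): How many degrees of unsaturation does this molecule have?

13

Molecular formula: C17H13N3O3.
DoU = (2C + 2 + N − H − X) / 2, where X is the halogen count and O/S are ignored.
    = (2·17 + 2 + 3 − 13 − 0) / 2 = 26 / 2 = 13.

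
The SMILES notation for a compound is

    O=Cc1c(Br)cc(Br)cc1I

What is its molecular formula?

Walk through each heavy atom and fill implicit hydrogens from standard valence (C 4, N 3, O 2, S 2, halogen 1); for lowercase aromatic atoms, an aromatic c carries 1 H when it has two neighbours and 0 H with three, and aromatic n carries 0 H:
  atom 1: O, bond orders sum to 2 (valence 2) → 0 H
  atom 2: C, bond orders sum to 3 (valence 4) → 1 H
  atom 3: aromatic c, 3 neighbours → 0 H
  atom 4: aromatic c, 3 neighbours → 0 H
  atom 5: Br (halogen, monovalent) → 0 H
  atom 6: aromatic c, 2 neighbours → 1 H
  atom 7: aromatic c, 3 neighbours → 0 H
  atom 8: Br (halogen, monovalent) → 0 H
  atom 9: aromatic c, 2 neighbours → 1 H
  atom 10: aromatic c, 3 neighbours → 0 H
  atom 11: I (halogen, monovalent) → 0 H
Totals → C:7, H:3, Br:2, I:1, O:1.
In Hill order: C7H3Br2IO.

C7H3Br2IO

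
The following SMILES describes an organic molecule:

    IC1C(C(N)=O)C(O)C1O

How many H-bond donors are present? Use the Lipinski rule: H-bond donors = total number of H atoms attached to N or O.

Donors: find every N or O and count the H atoms it carries.
  atom 5 (N): bond orders sum to 1 → 2 H
  atom 6 (O): bond orders sum to 2 → 0 H
  atom 8 (O): bond orders sum to 1 → 1 H
  atom 10 (O): bond orders sum to 1 → 1 H
Lipinski HBD = 4.

4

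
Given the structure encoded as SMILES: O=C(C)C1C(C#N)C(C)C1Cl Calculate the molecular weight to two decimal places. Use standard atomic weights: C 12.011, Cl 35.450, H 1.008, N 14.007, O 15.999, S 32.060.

First, the molecular formula is C8H10ClNO (counting implicit H from valence).
  C: 8 × 12.011 = 96.088
  Cl: 1 × 35.450 = 35.450
  H: 10 × 1.008 = 10.080
  N: 1 × 14.007 = 14.007
  O: 1 × 15.999 = 15.999
Sum: 8×12.011 + 1×35.450 + 10×1.008 + 1×14.007 + 1×15.999 = 171.624 → 171.62 g/mol.

171.62 g/mol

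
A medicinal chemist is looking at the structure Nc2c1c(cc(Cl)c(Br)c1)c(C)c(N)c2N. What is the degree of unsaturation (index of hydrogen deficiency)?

7

Molecular formula: C11H11BrClN3.
DoU = (2C + 2 + N − H − X) / 2, where X is the halogen count and O/S are ignored.
    = (2·11 + 2 + 3 − 11 − 2) / 2 = 14 / 2 = 7.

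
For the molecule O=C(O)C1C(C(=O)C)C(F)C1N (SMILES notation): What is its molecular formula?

C7H10FNO3

Walk through each heavy atom and fill implicit hydrogens from standard valence (C 4, N 3, O 2, S 2, halogen 1):
  atom 1: O, bond orders sum to 2 (valence 2) → 0 H
  atom 2: C, bond orders sum to 4 (valence 4) → 0 H
  atom 3: O, bond orders sum to 1 (valence 2) → 1 H
  atom 4: C, bond orders sum to 3 (valence 4) → 1 H
  atom 5: C, bond orders sum to 3 (valence 4) → 1 H
  atom 6: C, bond orders sum to 4 (valence 4) → 0 H
  atom 7: O, bond orders sum to 2 (valence 2) → 0 H
  atom 8: C, bond orders sum to 1 (valence 4) → 3 H
  atom 9: C, bond orders sum to 3 (valence 4) → 1 H
  atom 10: F (halogen, monovalent) → 0 H
  atom 11: C, bond orders sum to 3 (valence 4) → 1 H
  atom 12: N, bond orders sum to 1 (valence 3) → 2 H
Totals → C:7, H:10, F:1, N:1, O:3.
In Hill order: C7H10FNO3.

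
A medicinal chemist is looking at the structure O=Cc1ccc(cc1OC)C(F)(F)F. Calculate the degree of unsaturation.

Molecular formula: C9H7F3O2.
DoU = (2C + 2 + N − H − X) / 2, where X is the halogen count and O/S are ignored.
    = (2·9 + 2 + 0 − 7 − 3) / 2 = 10 / 2 = 5.

5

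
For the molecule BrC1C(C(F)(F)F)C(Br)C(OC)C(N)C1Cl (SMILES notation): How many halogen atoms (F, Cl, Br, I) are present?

6

Halogen atoms appear at heavy-atom positions 1, 5, 6, 7, 9, 16 (2×Br, 1×Cl, 3×F).
Other groups present: 1 ether, 1 primary amine.
Halogen count: 6.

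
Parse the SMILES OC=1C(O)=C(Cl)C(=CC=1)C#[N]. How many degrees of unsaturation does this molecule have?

Degree of unsaturation = (number of rings) + (number of π bonds).
Ring closures in the SMILES: 1.
π bonds: 3 double bonds (each 1 DoU), 1 triple bond (each 2 DoU) → 5 DoU from unsaturation.
Total DoU = 1 + 5 = 6.

6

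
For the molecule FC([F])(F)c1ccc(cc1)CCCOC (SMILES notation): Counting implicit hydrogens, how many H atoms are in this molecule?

Walk through each heavy atom and fill implicit hydrogens from standard valence (C 4, N 3, O 2, S 2, halogen 1); for lowercase aromatic atoms, an aromatic c carries 1 H when it has two neighbours and 0 H with three, and aromatic n carries 0 H:
  atom 1: F (halogen, monovalent) → 0 H
  atom 2: C, bond orders sum to 4 (valence 4) → 0 H
  atom 3: F with explicit H count 0
  atom 4: F (halogen, monovalent) → 0 H
  atom 5: aromatic c, 3 neighbours → 0 H
  atom 6: aromatic c, 2 neighbours → 1 H
  atom 7: aromatic c, 2 neighbours → 1 H
  atom 8: aromatic c, 3 neighbours → 0 H
  atom 9: aromatic c, 2 neighbours → 1 H
  atom 10: aromatic c, 2 neighbours → 1 H
  atom 11: C, bond orders sum to 2 (valence 4) → 2 H
  atom 12: C, bond orders sum to 2 (valence 4) → 2 H
  atom 13: C, bond orders sum to 2 (valence 4) → 2 H
  atom 14: O, bond orders sum to 2 (valence 2) → 0 H
  atom 15: C, bond orders sum to 1 (valence 4) → 3 H
Total hydrogens: 13.

13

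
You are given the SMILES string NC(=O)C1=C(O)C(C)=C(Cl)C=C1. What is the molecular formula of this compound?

Walk through each heavy atom and fill implicit hydrogens from standard valence (C 4, N 3, O 2, S 2, halogen 1):
  atom 1: N, bond orders sum to 1 (valence 3) → 2 H
  atom 2: C, bond orders sum to 4 (valence 4) → 0 H
  atom 3: O, bond orders sum to 2 (valence 2) → 0 H
  atom 4: C, bond orders sum to 4 (valence 4) → 0 H
  atom 5: C, bond orders sum to 4 (valence 4) → 0 H
  atom 6: O, bond orders sum to 1 (valence 2) → 1 H
  atom 7: C, bond orders sum to 4 (valence 4) → 0 H
  atom 8: C, bond orders sum to 1 (valence 4) → 3 H
  atom 9: C, bond orders sum to 4 (valence 4) → 0 H
  atom 10: Cl (halogen, monovalent) → 0 H
  atom 11: C, bond orders sum to 3 (valence 4) → 1 H
  atom 12: C, bond orders sum to 3 (valence 4) → 1 H
Totals → C:8, H:8, Cl:1, N:1, O:2.

C8H8ClNO2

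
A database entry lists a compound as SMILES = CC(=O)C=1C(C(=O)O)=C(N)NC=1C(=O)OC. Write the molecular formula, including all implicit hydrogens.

Walk through each heavy atom and fill implicit hydrogens from standard valence (C 4, N 3, O 2, S 2, halogen 1):
  atom 1: C, bond orders sum to 1 (valence 4) → 3 H
  atom 2: C, bond orders sum to 4 (valence 4) → 0 H
  atom 3: O, bond orders sum to 2 (valence 2) → 0 H
  atom 4: C, bond orders sum to 4 (valence 4) → 0 H
  atom 5: C, bond orders sum to 4 (valence 4) → 0 H
  atom 6: C, bond orders sum to 4 (valence 4) → 0 H
  atom 7: O, bond orders sum to 2 (valence 2) → 0 H
  atom 8: O, bond orders sum to 1 (valence 2) → 1 H
  atom 9: C, bond orders sum to 4 (valence 4) → 0 H
  atom 10: N, bond orders sum to 1 (valence 3) → 2 H
  atom 11: N, bond orders sum to 2 (valence 3) → 1 H
  atom 12: C, bond orders sum to 4 (valence 4) → 0 H
  atom 13: C, bond orders sum to 4 (valence 4) → 0 H
  atom 14: O, bond orders sum to 2 (valence 2) → 0 H
  atom 15: O, bond orders sum to 2 (valence 2) → 0 H
  atom 16: C, bond orders sum to 1 (valence 4) → 3 H
Totals → C:9, H:10, N:2, O:5.
In Hill order: C9H10N2O5.

C9H10N2O5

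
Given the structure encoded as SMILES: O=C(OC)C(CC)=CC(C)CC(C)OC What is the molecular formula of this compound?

Walk through each heavy atom and fill implicit hydrogens from standard valence (C 4, N 3, O 2, S 2, halogen 1):
  atom 1: O, bond orders sum to 2 (valence 2) → 0 H
  atom 2: C, bond orders sum to 4 (valence 4) → 0 H
  atom 3: O, bond orders sum to 2 (valence 2) → 0 H
  atom 4: C, bond orders sum to 1 (valence 4) → 3 H
  atom 5: C, bond orders sum to 4 (valence 4) → 0 H
  atom 6: C, bond orders sum to 2 (valence 4) → 2 H
  atom 7: C, bond orders sum to 1 (valence 4) → 3 H
  atom 8: C, bond orders sum to 3 (valence 4) → 1 H
  atom 9: C, bond orders sum to 3 (valence 4) → 1 H
  atom 10: C, bond orders sum to 1 (valence 4) → 3 H
  atom 11: C, bond orders sum to 2 (valence 4) → 2 H
  atom 12: C, bond orders sum to 3 (valence 4) → 1 H
  atom 13: C, bond orders sum to 1 (valence 4) → 3 H
  atom 14: O, bond orders sum to 2 (valence 2) → 0 H
  atom 15: C, bond orders sum to 1 (valence 4) → 3 H
Totals → C:12, H:22, O:3.
In Hill order: C12H22O3.

C12H22O3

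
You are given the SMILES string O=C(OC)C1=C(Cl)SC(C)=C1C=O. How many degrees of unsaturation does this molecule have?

Degree of unsaturation = (number of rings) + (number of π bonds).
Ring closures in the SMILES: 1.
π bonds: 4 double bonds (each 1 DoU) → 4 DoU from unsaturation.
Total DoU = 1 + 4 = 5.

5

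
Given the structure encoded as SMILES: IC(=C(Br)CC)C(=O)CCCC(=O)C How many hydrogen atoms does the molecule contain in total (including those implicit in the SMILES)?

14

Walk through each heavy atom and fill implicit hydrogens from standard valence (C 4, N 3, O 2, S 2, halogen 1):
  atom 1: I (halogen, monovalent) → 0 H
  atom 2: C, bond orders sum to 4 (valence 4) → 0 H
  atom 3: C, bond orders sum to 4 (valence 4) → 0 H
  atom 4: Br (halogen, monovalent) → 0 H
  atom 5: C, bond orders sum to 2 (valence 4) → 2 H
  atom 6: C, bond orders sum to 1 (valence 4) → 3 H
  atom 7: C, bond orders sum to 4 (valence 4) → 0 H
  atom 8: O, bond orders sum to 2 (valence 2) → 0 H
  atom 9: C, bond orders sum to 2 (valence 4) → 2 H
  atom 10: C, bond orders sum to 2 (valence 4) → 2 H
  atom 11: C, bond orders sum to 2 (valence 4) → 2 H
  atom 12: C, bond orders sum to 4 (valence 4) → 0 H
  atom 13: O, bond orders sum to 2 (valence 2) → 0 H
  atom 14: C, bond orders sum to 1 (valence 4) → 3 H
Total hydrogens: 14.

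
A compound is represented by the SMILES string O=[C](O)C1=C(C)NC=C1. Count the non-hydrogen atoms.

9

Every atom symbol written in the SMILES (organic subset) is one heavy atom; implicit H are not written.
Heavy atoms by element → C:6, N:1, O:2.
Total: 9.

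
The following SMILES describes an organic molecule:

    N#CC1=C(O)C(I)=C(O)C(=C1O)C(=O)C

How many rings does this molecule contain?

1

In SMILES, each pair of matching ring-closure digits denotes one ring-closing bond; the number of such bonds equals the number of independent rings.
Ring-closure bonds here: 1.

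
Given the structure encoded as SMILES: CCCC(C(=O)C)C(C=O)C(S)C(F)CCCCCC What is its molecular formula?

Walk through each heavy atom and fill implicit hydrogens from standard valence (C 4, N 3, O 2, S 2, halogen 1):
  atom 1: C, bond orders sum to 1 (valence 4) → 3 H
  atom 2: C, bond orders sum to 2 (valence 4) → 2 H
  atom 3: C, bond orders sum to 2 (valence 4) → 2 H
  atom 4: C, bond orders sum to 3 (valence 4) → 1 H
  atom 5: C, bond orders sum to 4 (valence 4) → 0 H
  atom 6: O, bond orders sum to 2 (valence 2) → 0 H
  atom 7: C, bond orders sum to 1 (valence 4) → 3 H
  atom 8: C, bond orders sum to 3 (valence 4) → 1 H
  atom 9: C, bond orders sum to 3 (valence 4) → 1 H
  atom 10: O, bond orders sum to 2 (valence 2) → 0 H
  atom 11: C, bond orders sum to 3 (valence 4) → 1 H
  atom 12: S, bond orders sum to 1 (valence 2) → 1 H
  atom 13: C, bond orders sum to 3 (valence 4) → 1 H
  atom 14: F (halogen, monovalent) → 0 H
  atom 15: C, bond orders sum to 2 (valence 4) → 2 H
  atom 16: C, bond orders sum to 2 (valence 4) → 2 H
  atom 17: C, bond orders sum to 2 (valence 4) → 2 H
  atom 18: C, bond orders sum to 2 (valence 4) → 2 H
  atom 19: C, bond orders sum to 2 (valence 4) → 2 H
  atom 20: C, bond orders sum to 1 (valence 4) → 3 H
Totals → C:16, H:29, F:1, O:2, S:1.
In Hill order: C16H29FO2S.

C16H29FO2S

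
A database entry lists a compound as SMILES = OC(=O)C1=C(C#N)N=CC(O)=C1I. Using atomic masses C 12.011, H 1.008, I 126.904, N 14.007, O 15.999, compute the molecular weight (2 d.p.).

290.02 g/mol

First, the molecular formula is C7H3IN2O3 (counting implicit H from valence).
  C: 7 × 12.011 = 84.077
  H: 3 × 1.008 = 3.024
  I: 1 × 126.904 = 126.904
  N: 2 × 14.007 = 28.014
  O: 3 × 15.999 = 47.997
Sum: 7×12.011 + 3×1.008 + 1×126.904 + 2×14.007 + 3×15.999 = 290.016 → 290.02 g/mol.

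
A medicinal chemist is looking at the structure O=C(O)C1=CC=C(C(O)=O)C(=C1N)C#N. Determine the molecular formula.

C9H6N2O4

Walk through each heavy atom and fill implicit hydrogens from standard valence (C 4, N 3, O 2, S 2, halogen 1):
  atom 1: O, bond orders sum to 2 (valence 2) → 0 H
  atom 2: C, bond orders sum to 4 (valence 4) → 0 H
  atom 3: O, bond orders sum to 1 (valence 2) → 1 H
  atom 4: C, bond orders sum to 4 (valence 4) → 0 H
  atom 5: C, bond orders sum to 3 (valence 4) → 1 H
  atom 6: C, bond orders sum to 3 (valence 4) → 1 H
  atom 7: C, bond orders sum to 4 (valence 4) → 0 H
  atom 8: C, bond orders sum to 4 (valence 4) → 0 H
  atom 9: O, bond orders sum to 1 (valence 2) → 1 H
  atom 10: O, bond orders sum to 2 (valence 2) → 0 H
  atom 11: C, bond orders sum to 4 (valence 4) → 0 H
  atom 12: C, bond orders sum to 4 (valence 4) → 0 H
  atom 13: N, bond orders sum to 1 (valence 3) → 2 H
  atom 14: C, bond orders sum to 4 (valence 4) → 0 H
  atom 15: N, bond orders sum to 3 (valence 3) → 0 H
Totals → C:9, H:6, N:2, O:4.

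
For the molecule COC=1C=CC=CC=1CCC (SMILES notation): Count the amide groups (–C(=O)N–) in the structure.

Scan the SMILES for the amide motif — none present.
Groups that are present: 1 ether.

0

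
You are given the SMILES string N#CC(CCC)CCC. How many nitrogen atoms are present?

1

Scan the SMILES for N atoms (remember two-letter symbols like Cl and Br are single atoms).
Nitrogen count: 1.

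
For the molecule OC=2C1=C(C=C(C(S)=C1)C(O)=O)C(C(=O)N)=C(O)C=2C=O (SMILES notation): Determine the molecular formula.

C13H9NO6S

Walk through each heavy atom and fill implicit hydrogens from standard valence (C 4, N 3, O 2, S 2, halogen 1):
  atom 1: O, bond orders sum to 1 (valence 2) → 1 H
  atom 2: C, bond orders sum to 4 (valence 4) → 0 H
  atom 3: C, bond orders sum to 4 (valence 4) → 0 H
  atom 4: C, bond orders sum to 4 (valence 4) → 0 H
  atom 5: C, bond orders sum to 3 (valence 4) → 1 H
  atom 6: C, bond orders sum to 4 (valence 4) → 0 H
  atom 7: C, bond orders sum to 4 (valence 4) → 0 H
  atom 8: S, bond orders sum to 1 (valence 2) → 1 H
  atom 9: C, bond orders sum to 3 (valence 4) → 1 H
  atom 10: C, bond orders sum to 4 (valence 4) → 0 H
  atom 11: O, bond orders sum to 1 (valence 2) → 1 H
  atom 12: O, bond orders sum to 2 (valence 2) → 0 H
  atom 13: C, bond orders sum to 4 (valence 4) → 0 H
  atom 14: C, bond orders sum to 4 (valence 4) → 0 H
  atom 15: O, bond orders sum to 2 (valence 2) → 0 H
  atom 16: N, bond orders sum to 1 (valence 3) → 2 H
  atom 17: C, bond orders sum to 4 (valence 4) → 0 H
  atom 18: O, bond orders sum to 1 (valence 2) → 1 H
  atom 19: C, bond orders sum to 4 (valence 4) → 0 H
  atom 20: C, bond orders sum to 3 (valence 4) → 1 H
  atom 21: O, bond orders sum to 2 (valence 2) → 0 H
Totals → C:13, H:9, N:1, O:6, S:1.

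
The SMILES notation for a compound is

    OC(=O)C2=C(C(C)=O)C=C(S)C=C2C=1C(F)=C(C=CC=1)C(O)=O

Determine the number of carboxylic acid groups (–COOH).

The carboxylic acid motif appears at heavy-atom positions 2, 21 in the SMILES.
Other groups present: 1 ketone, 1 thiol.
Carboxylic acid count: 2.

2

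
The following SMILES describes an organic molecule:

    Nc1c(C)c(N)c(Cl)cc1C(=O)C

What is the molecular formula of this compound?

Walk through each heavy atom and fill implicit hydrogens from standard valence (C 4, N 3, O 2, S 2, halogen 1); for lowercase aromatic atoms, an aromatic c carries 1 H when it has two neighbours and 0 H with three, and aromatic n carries 0 H:
  atom 1: N, bond orders sum to 1 (valence 3) → 2 H
  atom 2: aromatic c, 3 neighbours → 0 H
  atom 3: aromatic c, 3 neighbours → 0 H
  atom 4: C, bond orders sum to 1 (valence 4) → 3 H
  atom 5: aromatic c, 3 neighbours → 0 H
  atom 6: N, bond orders sum to 1 (valence 3) → 2 H
  atom 7: aromatic c, 3 neighbours → 0 H
  atom 8: Cl (halogen, monovalent) → 0 H
  atom 9: aromatic c, 2 neighbours → 1 H
  atom 10: aromatic c, 3 neighbours → 0 H
  atom 11: C, bond orders sum to 4 (valence 4) → 0 H
  atom 12: O, bond orders sum to 2 (valence 2) → 0 H
  atom 13: C, bond orders sum to 1 (valence 4) → 3 H
Totals → C:9, H:11, Cl:1, N:2, O:1.

C9H11ClN2O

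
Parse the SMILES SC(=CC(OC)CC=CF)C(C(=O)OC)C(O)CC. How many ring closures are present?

0

In SMILES, each pair of matching ring-closure digits denotes one ring-closing bond; the number of such bonds equals the number of independent rings.
Ring-closure bonds here: 0.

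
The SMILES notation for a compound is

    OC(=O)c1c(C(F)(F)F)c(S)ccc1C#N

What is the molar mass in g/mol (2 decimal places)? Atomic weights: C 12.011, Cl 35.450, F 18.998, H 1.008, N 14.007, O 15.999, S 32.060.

First, the molecular formula is C9H4F3NO2S (counting implicit H from valence).
  C: 9 × 12.011 = 108.099
  F: 3 × 18.998 = 56.994
  H: 4 × 1.008 = 4.032
  N: 1 × 14.007 = 14.007
  O: 2 × 15.999 = 31.998
  S: 1 × 32.060 = 32.060
Sum: 9×12.011 + 3×18.998 + 4×1.008 + 1×14.007 + 2×15.999 + 1×32.060 = 247.190 → 247.19 g/mol.

247.19 g/mol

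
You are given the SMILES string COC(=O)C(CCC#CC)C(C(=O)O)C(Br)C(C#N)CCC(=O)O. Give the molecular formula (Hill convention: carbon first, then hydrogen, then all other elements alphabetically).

C16H20BrNO6

Walk through each heavy atom and fill implicit hydrogens from standard valence (C 4, N 3, O 2, S 2, halogen 1):
  atom 1: C, bond orders sum to 1 (valence 4) → 3 H
  atom 2: O, bond orders sum to 2 (valence 2) → 0 H
  atom 3: C, bond orders sum to 4 (valence 4) → 0 H
  atom 4: O, bond orders sum to 2 (valence 2) → 0 H
  atom 5: C, bond orders sum to 3 (valence 4) → 1 H
  atom 6: C, bond orders sum to 2 (valence 4) → 2 H
  atom 7: C, bond orders sum to 2 (valence 4) → 2 H
  atom 8: C, bond orders sum to 4 (valence 4) → 0 H
  atom 9: C, bond orders sum to 4 (valence 4) → 0 H
  atom 10: C, bond orders sum to 1 (valence 4) → 3 H
  atom 11: C, bond orders sum to 3 (valence 4) → 1 H
  atom 12: C, bond orders sum to 4 (valence 4) → 0 H
  atom 13: O, bond orders sum to 2 (valence 2) → 0 H
  atom 14: O, bond orders sum to 1 (valence 2) → 1 H
  atom 15: C, bond orders sum to 3 (valence 4) → 1 H
  atom 16: Br (halogen, monovalent) → 0 H
  atom 17: C, bond orders sum to 3 (valence 4) → 1 H
  atom 18: C, bond orders sum to 4 (valence 4) → 0 H
  atom 19: N, bond orders sum to 3 (valence 3) → 0 H
  atom 20: C, bond orders sum to 2 (valence 4) → 2 H
  atom 21: C, bond orders sum to 2 (valence 4) → 2 H
  atom 22: C, bond orders sum to 4 (valence 4) → 0 H
  atom 23: O, bond orders sum to 2 (valence 2) → 0 H
  atom 24: O, bond orders sum to 1 (valence 2) → 1 H
Totals → C:16, H:20, Br:1, N:1, O:6.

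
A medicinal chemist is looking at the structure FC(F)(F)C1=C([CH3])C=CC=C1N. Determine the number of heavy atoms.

12

Every atom symbol written in the SMILES (organic subset) is one heavy atom; implicit H are not written.
Heavy atoms by element → C:8, F:3, N:1.
Total: 12.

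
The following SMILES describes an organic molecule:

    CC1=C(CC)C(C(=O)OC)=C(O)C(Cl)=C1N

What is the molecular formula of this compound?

C11H14ClNO3

Walk through each heavy atom and fill implicit hydrogens from standard valence (C 4, N 3, O 2, S 2, halogen 1):
  atom 1: C, bond orders sum to 1 (valence 4) → 3 H
  atom 2: C, bond orders sum to 4 (valence 4) → 0 H
  atom 3: C, bond orders sum to 4 (valence 4) → 0 H
  atom 4: C, bond orders sum to 2 (valence 4) → 2 H
  atom 5: C, bond orders sum to 1 (valence 4) → 3 H
  atom 6: C, bond orders sum to 4 (valence 4) → 0 H
  atom 7: C, bond orders sum to 4 (valence 4) → 0 H
  atom 8: O, bond orders sum to 2 (valence 2) → 0 H
  atom 9: O, bond orders sum to 2 (valence 2) → 0 H
  atom 10: C, bond orders sum to 1 (valence 4) → 3 H
  atom 11: C, bond orders sum to 4 (valence 4) → 0 H
  atom 12: O, bond orders sum to 1 (valence 2) → 1 H
  atom 13: C, bond orders sum to 4 (valence 4) → 0 H
  atom 14: Cl (halogen, monovalent) → 0 H
  atom 15: C, bond orders sum to 4 (valence 4) → 0 H
  atom 16: N, bond orders sum to 1 (valence 3) → 2 H
Totals → C:11, H:14, Cl:1, N:1, O:3.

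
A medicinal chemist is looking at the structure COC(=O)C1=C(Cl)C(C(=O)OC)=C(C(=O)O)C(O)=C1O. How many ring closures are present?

1

In SMILES, each pair of matching ring-closure digits denotes one ring-closing bond; the number of such bonds equals the number of independent rings.
Ring-closure bonds here: 1.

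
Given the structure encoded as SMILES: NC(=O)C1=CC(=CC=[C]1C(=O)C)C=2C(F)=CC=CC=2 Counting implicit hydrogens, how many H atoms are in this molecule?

12

Walk through each heavy atom and fill implicit hydrogens from standard valence (C 4, N 3, O 2, S 2, halogen 1):
  atom 1: N, bond orders sum to 1 (valence 3) → 2 H
  atom 2: C, bond orders sum to 4 (valence 4) → 0 H
  atom 3: O, bond orders sum to 2 (valence 2) → 0 H
  atom 4: C, bond orders sum to 4 (valence 4) → 0 H
  atom 5: C, bond orders sum to 3 (valence 4) → 1 H
  atom 6: C, bond orders sum to 4 (valence 4) → 0 H
  atom 7: C, bond orders sum to 3 (valence 4) → 1 H
  atom 8: C, bond orders sum to 3 (valence 4) → 1 H
  atom 9: C with explicit H count 0
  atom 10: C, bond orders sum to 4 (valence 4) → 0 H
  atom 11: O, bond orders sum to 2 (valence 2) → 0 H
  atom 12: C, bond orders sum to 1 (valence 4) → 3 H
  atom 13: C, bond orders sum to 4 (valence 4) → 0 H
  atom 14: C, bond orders sum to 4 (valence 4) → 0 H
  atom 15: F (halogen, monovalent) → 0 H
  atom 16: C, bond orders sum to 3 (valence 4) → 1 H
  atom 17: C, bond orders sum to 3 (valence 4) → 1 H
  atom 18: C, bond orders sum to 3 (valence 4) → 1 H
  atom 19: C, bond orders sum to 3 (valence 4) → 1 H
Total hydrogens: 12.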